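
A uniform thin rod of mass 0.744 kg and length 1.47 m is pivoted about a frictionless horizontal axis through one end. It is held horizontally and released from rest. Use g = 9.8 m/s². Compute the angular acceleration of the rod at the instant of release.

α ≈ 10.0 rad/s²

About the pivot, I = (1/3)ML² = (1/3)(0.744)(1.47)² = 0.5359 kg·m².
The weight acts at the center, a distance L/2 = 0.7350 m from the pivot; τ = Mg(L/2) = 5.359 N·m.
α = τ/I = 5.359/0.5359 = 10.00 rad/s².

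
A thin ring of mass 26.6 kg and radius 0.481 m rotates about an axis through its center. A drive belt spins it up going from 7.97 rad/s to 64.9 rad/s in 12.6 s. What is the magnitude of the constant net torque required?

τ ≈ 27.8 N·m

I = MR² = (26.6)(0.481)² = 6.154 kg·m².
α = Δω/Δt = (64.9 − 7.97)/12.6 = 4.518 rad/s².
τ = Iα = (6.154)(4.518) = 27.81 N·m.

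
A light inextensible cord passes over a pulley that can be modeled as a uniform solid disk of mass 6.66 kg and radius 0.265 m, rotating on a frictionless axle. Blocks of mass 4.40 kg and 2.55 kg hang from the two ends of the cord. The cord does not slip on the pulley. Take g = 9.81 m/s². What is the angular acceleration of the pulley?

I = ½MR² = (1/2)(6.66)(0.265)² = 0.2338 kg·m².
Heavier block: m₁g − T₁ = m₁a. Lighter block: T₂ − m₂g = m₂a.
Pulley: (T₁ − T₂)R = Iα = I(a/R), so T₁ − T₂ = (I/R²)a = (1/2)M_p a = 3.330·a.
Adding the three: (m₁ − m₂)g = (m₁ + m₂ + 3.330)a, so a = (4.40 − 2.55)(9.81)/(4.40 + 2.55 + 3.330) = 1.765 m/s².
α = a/R = 1.765/0.265 = 6.662 rad/s².

α ≈ 6.66 rad/s²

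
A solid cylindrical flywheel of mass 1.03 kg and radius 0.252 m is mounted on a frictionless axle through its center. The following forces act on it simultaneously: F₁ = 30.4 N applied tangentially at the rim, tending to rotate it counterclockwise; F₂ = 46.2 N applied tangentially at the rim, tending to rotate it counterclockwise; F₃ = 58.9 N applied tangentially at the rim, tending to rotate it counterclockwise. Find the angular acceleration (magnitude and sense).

α ≈ 1040 rad/s², counterclockwise

I = ½MR² = (1/2)(1.03)(0.252)² = 0.03270 kg·m².
Taking counterclockwise as positive: τ₁ = +(30.4)(0.252) = +7.661 N·m; τ₂ = +(46.2)(0.252) = +11.64 N·m; τ₃ = +(58.9)(0.252) = +14.84 N·m.
Net torque τ = 34.15 N·m.
α = τ/I = 34.15/0.03270 = 1044 rad/s².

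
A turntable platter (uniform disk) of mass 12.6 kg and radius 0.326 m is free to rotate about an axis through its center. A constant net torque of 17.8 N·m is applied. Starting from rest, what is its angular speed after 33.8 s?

ω ≈ 899 rad/s

I = ½MR² = (1/2)(12.6)(0.326)² = 0.6695 kg·m².
α = τ/I = 17.8/0.6695 = 26.59 rad/s².
ω = ω₀ + αt = 0 + (26.59)(33.8) = 898.6 rad/s.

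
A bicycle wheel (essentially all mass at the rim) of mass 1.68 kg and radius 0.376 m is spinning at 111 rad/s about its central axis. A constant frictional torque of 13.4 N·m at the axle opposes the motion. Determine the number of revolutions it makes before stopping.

≈ 17.4 revolutions

I = MR² = (1.68)(0.376)² = 0.2375 kg·m².
The net torque has magnitude 13.4 N·m, opposing ω.
|α| = τ/I = 13.40/0.2375 = 56.42 rad/s² (deceleration).
ω² = ω₀² − 2|α|θ with ω = 0 ⇒ θ = ω₀²/(2|α|) = 109.2 rad = 17.38 rev.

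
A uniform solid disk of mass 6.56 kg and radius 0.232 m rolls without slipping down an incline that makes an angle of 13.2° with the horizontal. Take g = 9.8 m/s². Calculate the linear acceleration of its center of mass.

Translation along the incline: Mg sinθ − f = Ma.
Rotation about the center: fR = Iα with I = ½MR². No-slip gives a = αR, so f = (I/R²)a = (1/2)M a.
Substituting: Mg sinθ = (1 + 0.5000)Ma, so a = g sinθ/(1 + 0.5000) = (9.8) sin 13.2° / 1.500 = 1.492 m/s².

a ≈ 1.49 m/s²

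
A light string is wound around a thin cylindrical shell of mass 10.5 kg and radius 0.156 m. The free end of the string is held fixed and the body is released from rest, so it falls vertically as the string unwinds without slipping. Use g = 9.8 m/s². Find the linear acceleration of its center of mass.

a ≈ 4.90 m/s²

Translation: Mg − T = Ma. Rotation about the center: TR = Iα with I = MR².
With a = αR: T = (I/R²)a = M a, so Mg = (1 + 1.000)Ma.
a = g/(1 + 1.000) = 9.8/2.000 = 4.900 m/s².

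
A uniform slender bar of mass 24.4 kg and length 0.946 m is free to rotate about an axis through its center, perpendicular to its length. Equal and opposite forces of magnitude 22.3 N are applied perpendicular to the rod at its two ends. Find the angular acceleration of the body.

α ≈ 11.6 rad/s²

I = (1/12)ML² = (1/12)(24.4)(0.946)² = 1.820 kg·m².
The couple gives τ = F·(L/2) + F·(L/2) = F L = (22.3)(0.946) = 21.10 N·m.
From τ = Iα: α = 21.10/1.820 = 11.59 rad/s².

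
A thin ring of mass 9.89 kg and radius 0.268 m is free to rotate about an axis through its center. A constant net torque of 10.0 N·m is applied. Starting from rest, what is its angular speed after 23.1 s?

I = MR² = (9.89)(0.268)² = 0.7103 kg·m².
α = τ/I = 10.0/0.7103 = 14.08 rad/s².
ω = ω₀ + αt = 0 + (14.08)(23.1) = 325.2 rad/s.

ω ≈ 325 rad/s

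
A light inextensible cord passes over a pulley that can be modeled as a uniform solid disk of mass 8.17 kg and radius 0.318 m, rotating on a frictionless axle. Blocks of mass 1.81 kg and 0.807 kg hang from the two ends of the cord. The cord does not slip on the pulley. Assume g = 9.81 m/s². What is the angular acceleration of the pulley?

I = ½MR² = (1/2)(8.17)(0.318)² = 0.4131 kg·m².
Heavier block: m₁g − T₁ = m₁a. Lighter block: T₂ − m₂g = m₂a.
Pulley: (T₁ − T₂)R = Iα = I(a/R), so T₁ − T₂ = (I/R²)a = (1/2)M_p a = 4.085·a.
Adding the three: (m₁ − m₂)g = (m₁ + m₂ + 4.085)a, so a = (1.81 − 0.807)(9.81)/(1.81 + 0.807 + 4.085) = 1.468 m/s².
α = a/R = 1.468/0.318 = 4.617 rad/s².

α ≈ 4.62 rad/s²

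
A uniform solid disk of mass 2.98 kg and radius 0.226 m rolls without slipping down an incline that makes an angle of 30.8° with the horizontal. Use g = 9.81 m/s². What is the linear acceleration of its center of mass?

a ≈ 3.35 m/s²

Translation along the incline: Mg sinθ − f = Ma.
Rotation about the center: fR = Iα with I = ½MR². No-slip gives a = αR, so f = (I/R²)a = (1/2)M a.
Substituting: Mg sinθ = (1 + 0.5000)Ma, so a = g sinθ/(1 + 0.5000) = (9.81) sin 30.8° / 1.500 = 3.349 m/s².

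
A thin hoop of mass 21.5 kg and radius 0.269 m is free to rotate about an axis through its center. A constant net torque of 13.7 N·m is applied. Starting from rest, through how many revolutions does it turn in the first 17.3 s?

≈ 210 revolutions

I = MR² = (21.5)(0.269)² = 1.556 kg·m².
α = τ/I = 13.7/1.556 = 8.806 rad/s².
θ = ½αt² = ½(8.806)(17.3)² = 1318 rad.
Revolutions = θ/(2π) = 209.7.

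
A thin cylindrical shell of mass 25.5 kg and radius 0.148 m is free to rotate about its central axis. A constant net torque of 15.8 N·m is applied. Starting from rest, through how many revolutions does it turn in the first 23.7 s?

≈ 1260 revolutions

I = MR² = (25.5)(0.148)² = 0.5586 kg·m².
α = τ/I = 15.8/0.5586 = 28.29 rad/s².
θ = ½αt² = ½(28.29)(23.7)² = 7944 rad.
Revolutions = θ/(2π) = 1264.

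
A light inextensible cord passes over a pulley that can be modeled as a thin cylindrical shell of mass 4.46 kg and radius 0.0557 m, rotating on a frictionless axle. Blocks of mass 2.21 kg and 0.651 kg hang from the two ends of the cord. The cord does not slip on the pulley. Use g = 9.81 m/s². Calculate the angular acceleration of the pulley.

I = MR² = (4.46)(0.0557)² = 0.01384 kg·m².
Heavier block: m₁g − T₁ = m₁a. Lighter block: T₂ − m₂g = m₂a.
Pulley: (T₁ − T₂)R = Iα = I(a/R), so T₁ − T₂ = (I/R²)a = 1·M_p a = 4.460·a.
Adding the three: (m₁ − m₂)g = (m₁ + m₂ + 4.460)a, so a = (2.21 − 0.651)(9.81)/(2.21 + 0.651 + 4.460) = 2.089 m/s².
α = a/R = 2.089/0.0557 = 37.51 rad/s².

α ≈ 37.5 rad/s²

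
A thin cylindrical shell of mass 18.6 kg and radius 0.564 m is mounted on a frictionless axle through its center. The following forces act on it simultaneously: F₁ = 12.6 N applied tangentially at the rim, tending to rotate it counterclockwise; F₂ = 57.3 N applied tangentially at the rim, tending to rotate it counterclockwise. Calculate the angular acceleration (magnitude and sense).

α ≈ 6.66 rad/s², counterclockwise

I = MR² = (18.6)(0.564)² = 5.917 kg·m².
Taking counterclockwise as positive: τ₁ = +(12.6)(0.564) = +7.106 N·m; τ₂ = +(57.3)(0.564) = +32.32 N·m.
Net torque τ = 39.42 N·m.
α = τ/I = 39.42/5.917 = 6.663 rad/s².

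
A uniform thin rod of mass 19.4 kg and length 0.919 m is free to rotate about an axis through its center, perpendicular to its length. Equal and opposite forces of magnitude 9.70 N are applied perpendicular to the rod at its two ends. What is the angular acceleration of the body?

α ≈ 6.53 rad/s²

I = (1/12)ML² = (1/12)(19.4)(0.919)² = 1.365 kg·m².
The couple gives τ = F·(L/2) + F·(L/2) = F L = (9.70)(0.919) = 8.914 N·m.
Newton's second law for rotation, τ = Iα, gives α = τ/I = 8.914/1.365 = 6.529 rad/s².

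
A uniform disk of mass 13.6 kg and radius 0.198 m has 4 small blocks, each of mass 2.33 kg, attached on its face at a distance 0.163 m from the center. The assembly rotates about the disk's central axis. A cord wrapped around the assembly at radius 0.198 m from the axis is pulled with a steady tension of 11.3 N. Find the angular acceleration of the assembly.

α ≈ 4.35 rad/s²

I_disk = ½MR² = ½(13.6)(0.198)² = 0.2666 kg·m².
I_blocks = 4·m·r² = 4(2.33)(0.163)² = 0.2476 kg·m².
Total I = 0.5142 kg·m².
τ = F r = (11.3)(0.198) = 2.237 N·m.
α = τ/I = 2.237/0.5142 = 4.351 rad/s².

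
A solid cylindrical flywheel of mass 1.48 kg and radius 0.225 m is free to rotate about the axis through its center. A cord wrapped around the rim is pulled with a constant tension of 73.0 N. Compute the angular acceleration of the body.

I = ½MR² = (1/2)(1.48)(0.225)² = 0.03746 kg·m².
τ = F R = (73.0)(0.225) = 16.43 N·m.
Newton's second law for rotation, τ = Iα, gives α = τ/I = 16.43/0.03746 = 438.4 rad/s².

α ≈ 438 rad/s²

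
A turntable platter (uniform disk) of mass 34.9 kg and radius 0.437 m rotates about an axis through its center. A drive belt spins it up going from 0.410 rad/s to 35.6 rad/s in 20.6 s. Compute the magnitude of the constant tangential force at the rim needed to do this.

I = ½MR² = (1/2)(34.9)(0.437)² = 3.332 kg·m².
α = Δω/Δt = (35.6 − 0.410)/20.6 = 1.708 rad/s².
The required torque is τ = Iα = (3.332)(1.708) = 5.693 N·m.
A tangential force at the rim gives τ = FR, so F = τ/R = 5.693/0.437 = 13.03 N.

F ≈ 13.0 N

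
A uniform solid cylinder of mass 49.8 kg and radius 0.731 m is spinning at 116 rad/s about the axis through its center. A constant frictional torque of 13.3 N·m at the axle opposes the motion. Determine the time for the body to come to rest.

I = ½MR² = (1/2)(49.8)(0.731)² = 13.31 kg·m².
The net torque has magnitude 13.3 N·m, opposing ω.
|α| = τ/I = 13.30/13.31 = 0.9996 rad/s² (deceleration).
0 = ω₀ − |α|t ⇒ t = ω₀/|α| = 116/0.9996 = 116.0 s.

t ≈ 116 s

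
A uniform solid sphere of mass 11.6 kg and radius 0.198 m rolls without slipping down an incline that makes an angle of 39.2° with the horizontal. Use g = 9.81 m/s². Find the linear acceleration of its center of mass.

Translation along the incline: Mg sinθ − f = Ma.
Rotation about the center: fR = Iα with I = (2/5)MR². No-slip gives a = αR, so f = (I/R²)a = (2/5)M a.
Substituting: Mg sinθ = (1 + 0.4000)Ma, so a = g sinθ/(1 + 0.4000) = (9.81) sin 39.2° / 1.400 = 4.429 m/s².

a ≈ 4.43 m/s²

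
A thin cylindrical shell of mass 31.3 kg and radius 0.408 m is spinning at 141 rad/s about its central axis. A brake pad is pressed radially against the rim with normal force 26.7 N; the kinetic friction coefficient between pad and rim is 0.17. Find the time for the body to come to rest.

I = MR² = (31.3)(0.408)² = 5.210 kg·m².
Friction force f = μN = (0.17)(26.7) = 4.539 N at the rim; torque magnitude τ = fR = 1.852 N·m, opposing ω.
|α| = τ/I = 1.852/5.210 = 0.3554 rad/s² (deceleration).
0 = ω₀ − |α|t ⇒ t = ω₀/|α| = 141/0.3554 = 396.7 s.

t ≈ 397 s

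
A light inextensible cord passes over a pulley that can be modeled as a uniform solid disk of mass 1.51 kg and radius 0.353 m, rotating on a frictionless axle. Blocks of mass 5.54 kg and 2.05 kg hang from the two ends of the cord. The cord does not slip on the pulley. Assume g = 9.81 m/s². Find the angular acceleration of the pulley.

α ≈ 11.6 rad/s²

I = ½MR² = (1/2)(1.51)(0.353)² = 0.09408 kg·m².
Heavier block: m₁g − T₁ = m₁a. Lighter block: T₂ − m₂g = m₂a.
Pulley: (T₁ − T₂)R = Iα = I(a/R), so T₁ − T₂ = (I/R²)a = (1/2)M_p a = 0.7550·a.
Adding the three: (m₁ − m₂)g = (m₁ + m₂ + 0.7550)a, so a = (5.54 − 2.05)(9.81)/(5.54 + 2.05 + 0.7550) = 4.103 m/s².
α = a/R = 4.103/0.353 = 11.62 rad/s².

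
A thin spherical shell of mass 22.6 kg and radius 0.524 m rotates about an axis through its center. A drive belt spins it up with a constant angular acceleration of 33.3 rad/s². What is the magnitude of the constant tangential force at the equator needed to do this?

F ≈ 263 N

I = (2/3)MR² = (2/3)(22.6)(0.524)² = 4.137 kg·m².
The required torque is τ = Iα = (4.137)(33.30) = 137.8 N·m.
A tangential force at the equator gives τ = FR, so F = τ/R = 137.8/0.524 = 262.9 N.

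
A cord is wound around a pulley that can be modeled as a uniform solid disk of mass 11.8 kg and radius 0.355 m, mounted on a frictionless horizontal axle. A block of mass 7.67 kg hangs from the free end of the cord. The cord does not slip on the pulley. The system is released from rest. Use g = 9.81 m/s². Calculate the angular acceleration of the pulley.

α ≈ 15.6 rad/s²

I = ½MR² = (1/2)(11.8)(0.355)² = 0.7435 kg·m².
Block: mg − T = ma. Pulley: TR = Iα. No-slip: a = αR, so T = (I/R²)a = 5.900·a.
Then mg = (m + 5.900)a, so a = (7.67)(9.81)/(7.67 + 5.900) = 5.545 m/s².
α = a/R = 5.545/0.355 = 15.62 rad/s².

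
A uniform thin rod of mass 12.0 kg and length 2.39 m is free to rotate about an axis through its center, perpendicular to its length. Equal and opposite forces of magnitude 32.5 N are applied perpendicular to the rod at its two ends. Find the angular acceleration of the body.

α ≈ 13.6 rad/s²

I = (1/12)ML² = (1/12)(12.0)(2.39)² = 5.712 kg·m².
The couple gives τ = F·(L/2) + F·(L/2) = F L = (32.5)(2.39) = 77.67 N·m.
From τ = Iα: α = 77.67/5.712 = 13.60 rad/s².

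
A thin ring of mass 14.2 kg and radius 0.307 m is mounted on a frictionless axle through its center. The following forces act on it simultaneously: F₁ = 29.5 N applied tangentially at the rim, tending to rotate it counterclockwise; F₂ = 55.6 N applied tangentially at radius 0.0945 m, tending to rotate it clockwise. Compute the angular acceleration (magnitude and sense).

α ≈ 2.84 rad/s², counterclockwise

I = MR² = (14.2)(0.307)² = 1.338 kg·m².
Taking counterclockwise as positive: τ₁ = +(29.5)(0.307) = +9.056 N·m; τ₂ = −(55.6)(0.0945) = −5.254 N·m.
Net torque τ = 3.802 N·m.
α = τ/I = 3.802/1.338 = 2.841 rad/s².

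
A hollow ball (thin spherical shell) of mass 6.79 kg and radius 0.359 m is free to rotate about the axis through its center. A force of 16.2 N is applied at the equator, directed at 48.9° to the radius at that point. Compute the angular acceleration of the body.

α ≈ 7.51 rad/s²

I = (2/3)MR² = (2/3)(6.79)(0.359)² = 0.5834 kg·m².
Only the tangential component produces torque: τ = F R sinθ = (16.2)(0.359) sin 48.9° = 4.383 N·m.
From τ = Iα: α = 4.383/0.5834 = 7.512 rad/s².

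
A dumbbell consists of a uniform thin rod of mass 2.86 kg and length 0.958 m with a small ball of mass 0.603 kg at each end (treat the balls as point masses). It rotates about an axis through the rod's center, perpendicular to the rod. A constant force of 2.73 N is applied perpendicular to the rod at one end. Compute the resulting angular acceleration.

I_rod = (1/12)ML² = (1/12)(2.86)(0.958)² = 0.2187 kg·m².
I_balls = 2·m·(L/2)² = 2(0.603)(0.4790)² = 0.2767 kg·m².
Total I = 0.4954 kg·m².
τ = F·(L/2) = (2.73)(0.479) = 1.308 N·m.
α = τ/I = 1.308/0.4954 = 2.639 rad/s².

α ≈ 2.64 rad/s²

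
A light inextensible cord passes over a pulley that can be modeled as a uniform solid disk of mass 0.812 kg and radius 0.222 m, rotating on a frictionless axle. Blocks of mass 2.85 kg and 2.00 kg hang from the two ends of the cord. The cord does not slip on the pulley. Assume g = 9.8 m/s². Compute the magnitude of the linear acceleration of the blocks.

I = ½MR² = (1/2)(0.812)(0.222)² = 0.02001 kg·m².
Heavier block: m₁g − T₁ = m₁a. Lighter block: T₂ − m₂g = m₂a.
Pulley: (T₁ − T₂)R = Iα = I(a/R), so T₁ − T₂ = (I/R²)a = (1/2)M_p a = 0.4060·a.
Adding the three: (m₁ − m₂)g = (m₁ + m₂ + 0.4060)a, so a = (2.85 − 2.00)(9.8)/(2.85 + 2.00 + 0.4060) = 1.585 m/s².

a ≈ 1.58 m/s²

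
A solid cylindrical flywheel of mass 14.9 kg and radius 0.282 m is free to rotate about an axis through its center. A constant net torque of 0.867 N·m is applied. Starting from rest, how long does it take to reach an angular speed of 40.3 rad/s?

t ≈ 27.5 s

I = ½MR² = (1/2)(14.9)(0.282)² = 0.5925 kg·m².
α = τ/I = 0.867/0.5925 = 1.463 rad/s².
ω = αt ⇒ t = ω/α = 40.3/1.463 = 27.54 s.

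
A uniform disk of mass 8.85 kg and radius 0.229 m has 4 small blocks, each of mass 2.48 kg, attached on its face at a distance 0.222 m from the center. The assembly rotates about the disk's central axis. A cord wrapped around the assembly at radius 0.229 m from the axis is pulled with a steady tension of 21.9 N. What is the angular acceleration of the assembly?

α ≈ 6.96 rad/s²

I_disk = ½MR² = ½(8.85)(0.229)² = 0.2321 kg·m².
I_blocks = 4·m·r² = 4(2.48)(0.222)² = 0.4889 kg·m².
Total I = 0.7209 kg·m².
τ = F r = (21.9)(0.229) = 5.015 N·m.
α = τ/I = 5.015/0.7209 = 6.956 rad/s².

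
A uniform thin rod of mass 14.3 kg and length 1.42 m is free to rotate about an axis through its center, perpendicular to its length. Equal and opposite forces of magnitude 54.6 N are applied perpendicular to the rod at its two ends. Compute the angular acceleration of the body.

I = (1/12)ML² = (1/12)(14.3)(1.42)² = 2.403 kg·m².
The couple gives τ = F·(L/2) + F·(L/2) = F L = (54.6)(1.42) = 77.53 N·m.
Newton's second law for rotation, τ = Iα, gives α = τ/I = 77.53/2.403 = 32.27 rad/s².

α ≈ 32.3 rad/s²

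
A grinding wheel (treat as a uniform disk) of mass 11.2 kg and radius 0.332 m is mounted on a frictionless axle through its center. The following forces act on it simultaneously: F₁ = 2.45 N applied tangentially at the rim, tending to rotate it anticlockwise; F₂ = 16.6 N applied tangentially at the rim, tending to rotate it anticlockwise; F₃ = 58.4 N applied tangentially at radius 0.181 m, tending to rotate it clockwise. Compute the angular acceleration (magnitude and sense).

I = ½MR² = (1/2)(11.2)(0.332)² = 0.6173 kg·m².
Taking anticlockwise as positive: τ₁ = +(2.45)(0.332) = +0.8134 N·m; τ₂ = +(16.6)(0.332) = +5.511 N·m; τ₃ = −(58.4)(0.181) = −10.57 N·m.
Net torque τ = -4.246 N·m.
α = τ/I = -4.246/0.6173 = -6.879 rad/s².

α ≈ 6.88 rad/s², clockwise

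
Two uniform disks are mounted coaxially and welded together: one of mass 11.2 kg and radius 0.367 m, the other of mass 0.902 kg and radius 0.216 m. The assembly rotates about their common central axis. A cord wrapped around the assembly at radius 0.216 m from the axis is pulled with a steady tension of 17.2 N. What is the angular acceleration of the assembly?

I = ½M₁R₁² + ½M₂R₂² = ½(11.2)(0.367)² + ½(0.902)(0.216)² = 0.7753 kg·m².
τ = F r = (17.2)(0.216) = 3.715 N·m.
α = τ/I = 3.715/0.7753 = 4.792 rad/s².

α ≈ 4.79 rad/s²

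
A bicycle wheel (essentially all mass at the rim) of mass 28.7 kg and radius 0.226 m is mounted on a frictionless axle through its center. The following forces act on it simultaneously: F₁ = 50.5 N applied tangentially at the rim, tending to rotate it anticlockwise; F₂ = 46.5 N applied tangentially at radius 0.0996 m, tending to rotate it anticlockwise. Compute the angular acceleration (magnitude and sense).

α ≈ 10.9 rad/s², anticlockwise

I = MR² = (28.7)(0.226)² = 1.466 kg·m².
Taking anticlockwise as positive: τ₁ = +(50.5)(0.226) = +11.41 N·m; τ₂ = +(46.5)(0.0996) = +4.631 N·m.
Net torque τ = 16.04 N·m.
α = τ/I = 16.04/1.466 = 10.95 rad/s².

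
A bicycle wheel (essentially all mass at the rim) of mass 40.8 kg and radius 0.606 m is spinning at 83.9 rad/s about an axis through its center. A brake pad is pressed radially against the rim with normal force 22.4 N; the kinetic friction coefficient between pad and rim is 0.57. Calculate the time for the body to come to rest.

t ≈ 162 s

I = MR² = (40.8)(0.606)² = 14.98 kg·m².
Friction force f = μN = (0.57)(22.4) = 12.77 N at the rim; torque magnitude τ = fR = 7.737 N·m, opposing ω.
|α| = τ/I = 7.737/14.98 = 0.5164 rad/s² (deceleration).
0 = ω₀ − |α|t ⇒ t = ω₀/|α| = 83.9/0.5164 = 162.5 s.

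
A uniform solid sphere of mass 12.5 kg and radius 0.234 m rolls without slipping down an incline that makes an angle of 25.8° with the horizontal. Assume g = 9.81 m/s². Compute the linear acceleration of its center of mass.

Translation along the incline: Mg sinθ − f = Ma.
Rotation about the center: fR = Iα with I = (2/5)MR². No-slip gives a = αR, so f = (I/R²)a = (2/5)M a.
Substituting: Mg sinθ = (1 + 0.4000)Ma, so a = g sinθ/(1 + 0.4000) = (9.81) sin 25.8° / 1.400 = 3.050 m/s².

a ≈ 3.05 m/s²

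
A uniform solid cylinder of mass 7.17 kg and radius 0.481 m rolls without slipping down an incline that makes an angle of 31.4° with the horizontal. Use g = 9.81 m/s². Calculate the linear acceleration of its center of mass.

Translation along the incline: Mg sinθ − f = Ma.
Rotation about the center: fR = Iα with I = ½MR². No-slip gives a = αR, so f = (I/R²)a = (1/2)M a.
Substituting: Mg sinθ = (1 + 0.5000)Ma, so a = g sinθ/(1 + 0.5000) = (9.81) sin 31.4° / 1.500 = 3.407 m/s².

a ≈ 3.41 m/s²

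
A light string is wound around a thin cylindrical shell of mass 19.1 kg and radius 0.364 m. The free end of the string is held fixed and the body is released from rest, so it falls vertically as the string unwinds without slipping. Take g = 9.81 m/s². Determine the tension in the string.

T ≈ 93.7 N

Translation: Mg − T = Ma. Rotation about the center: TR = Iα with I = MR².
With a = αR: T = (I/R²)a = M a, so Mg = (1 + 1.000)Ma.
a = g/(1 + 1.000) = 9.81/2.000 = 4.905 m/s².
T = 1.000·M·a = (1.000)(19.1)(4.905) = 93.69 N.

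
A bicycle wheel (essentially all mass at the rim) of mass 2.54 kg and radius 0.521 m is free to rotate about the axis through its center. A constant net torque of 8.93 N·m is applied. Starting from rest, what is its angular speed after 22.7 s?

I = MR² = (2.54)(0.521)² = 0.6895 kg·m².
α = τ/I = 8.93/0.6895 = 12.95 rad/s².
ω = ω₀ + αt = 0 + (12.95)(22.7) = 294.0 rad/s.

ω ≈ 294 rad/s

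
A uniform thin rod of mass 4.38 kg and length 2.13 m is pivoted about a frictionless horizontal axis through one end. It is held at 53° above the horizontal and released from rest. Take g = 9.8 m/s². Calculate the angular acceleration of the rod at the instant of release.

α ≈ 4.15 rad/s²

About the pivot, I = (1/3)ML² = (1/3)(4.38)(2.13)² = 6.624 kg·m².
The weight acts at the center, a distance L/2 = 1.065 m from the pivot; τ = Mg(L/2) cos 53° = 27.51 N·m.
α = τ/I = 27.51/6.624 = 4.153 rad/s².
(Equivalently α = (3g/(2L)) cos 53° = 4.153 rad/s².)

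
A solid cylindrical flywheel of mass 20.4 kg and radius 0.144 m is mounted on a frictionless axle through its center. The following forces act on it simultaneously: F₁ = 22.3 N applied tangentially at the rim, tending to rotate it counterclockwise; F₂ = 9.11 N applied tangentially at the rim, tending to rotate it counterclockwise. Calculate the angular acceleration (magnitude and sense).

α ≈ 21.4 rad/s², counterclockwise

I = ½MR² = (1/2)(20.4)(0.144)² = 0.2115 kg·m².
Taking counterclockwise as positive: τ₁ = +(22.3)(0.144) = +3.211 N·m; τ₂ = +(9.11)(0.144) = +1.312 N·m.
Net torque τ = 4.523 N·m.
α = τ/I = 4.523/0.2115 = 21.38 rad/s².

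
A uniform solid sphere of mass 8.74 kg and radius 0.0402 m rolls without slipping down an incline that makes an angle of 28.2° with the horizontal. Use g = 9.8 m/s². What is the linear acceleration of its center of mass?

Translation along the incline: Mg sinθ − f = Ma.
Rotation about the center: fR = Iα with I = (2/5)MR². No-slip gives a = αR, so f = (I/R²)a = (2/5)M a.
Substituting: Mg sinθ = (1 + 0.4000)Ma, so a = g sinθ/(1 + 0.4000) = (9.8) sin 28.2° / 1.400 = 3.308 m/s².

a ≈ 3.31 m/s²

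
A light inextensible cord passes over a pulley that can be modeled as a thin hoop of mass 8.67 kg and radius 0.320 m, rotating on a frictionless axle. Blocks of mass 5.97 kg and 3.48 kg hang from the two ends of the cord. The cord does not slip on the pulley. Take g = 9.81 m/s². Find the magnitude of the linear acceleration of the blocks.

a ≈ 1.35 m/s²

I = MR² = (8.67)(0.320)² = 0.8878 kg·m².
Heavier block: m₁g − T₁ = m₁a. Lighter block: T₂ − m₂g = m₂a.
Pulley: (T₁ − T₂)R = Iα = I(a/R), so T₁ − T₂ = (I/R²)a = 1·M_p a = 8.670·a.
Adding the three: (m₁ − m₂)g = (m₁ + m₂ + 8.670)a, so a = (5.97 − 3.48)(9.81)/(5.97 + 3.48 + 8.670) = 1.348 m/s².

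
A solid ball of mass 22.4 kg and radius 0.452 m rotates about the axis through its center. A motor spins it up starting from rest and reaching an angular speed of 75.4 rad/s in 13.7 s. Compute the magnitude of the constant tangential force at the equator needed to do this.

F ≈ 22.3 N

I = (2/5)MR² = (2/5)(22.4)(0.452)² = 1.831 kg·m².
α = Δω/Δt = (75.4 − 0)/13.7 = 5.504 rad/s².
The required torque is τ = Iα = (1.831)(5.504) = 10.07 N·m.
A tangential force at the equator gives τ = FR, so F = τ/R = 10.07/0.452 = 22.29 N.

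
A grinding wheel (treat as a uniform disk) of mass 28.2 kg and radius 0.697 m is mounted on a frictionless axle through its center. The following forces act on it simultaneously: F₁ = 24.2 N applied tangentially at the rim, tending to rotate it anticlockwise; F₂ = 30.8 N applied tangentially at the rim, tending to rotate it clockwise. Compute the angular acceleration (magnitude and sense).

α ≈ 0.672 rad/s², clockwise

I = ½MR² = (1/2)(28.2)(0.697)² = 6.850 kg·m².
Taking anticlockwise as positive: τ₁ = +(24.2)(0.697) = +16.87 N·m; τ₂ = −(30.8)(0.697) = −21.47 N·m.
Net torque τ = -4.600 N·m.
α = τ/I = -4.600/6.850 = -0.6716 rad/s².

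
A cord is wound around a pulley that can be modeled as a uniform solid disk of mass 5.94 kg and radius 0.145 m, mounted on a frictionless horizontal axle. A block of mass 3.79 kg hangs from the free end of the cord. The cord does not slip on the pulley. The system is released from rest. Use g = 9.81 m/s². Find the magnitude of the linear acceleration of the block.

a ≈ 5.50 m/s²

I = ½MR² = (1/2)(5.94)(0.145)² = 0.06244 kg·m².
Block: mg − T = ma. Pulley: TR = Iα. No-slip: a = αR, so T = (I/R²)a = 2.970·a.
Then mg = (m + 2.970)a, so a = (3.79)(9.81)/(3.79 + 2.970) = 5.500 m/s².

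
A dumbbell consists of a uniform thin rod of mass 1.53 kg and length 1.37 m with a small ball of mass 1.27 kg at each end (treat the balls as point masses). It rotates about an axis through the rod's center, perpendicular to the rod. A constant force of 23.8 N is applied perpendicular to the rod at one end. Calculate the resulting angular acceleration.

α ≈ 11.4 rad/s²

I_rod = (1/12)ML² = (1/12)(1.53)(1.37)² = 0.2393 kg·m².
I_balls = 2·m·(L/2)² = 2(1.27)(0.6850)² = 1.192 kg·m².
Total I = 1.431 kg·m².
τ = F·(L/2) = (23.8)(0.685) = 16.30 N·m.
α = τ/I = 16.30/1.431 = 11.39 rad/s².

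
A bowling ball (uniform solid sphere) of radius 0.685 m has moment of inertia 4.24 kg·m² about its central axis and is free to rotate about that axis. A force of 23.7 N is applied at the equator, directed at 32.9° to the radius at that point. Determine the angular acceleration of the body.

α ≈ 2.08 rad/s²

Only the tangential component produces torque: τ = F R sinθ = (23.7)(0.685) sin 32.9° = 8.818 N·m.
Newton's second law for rotation, τ = Iα, gives α = τ/I = 8.818/4.240 = 2.080 rad/s².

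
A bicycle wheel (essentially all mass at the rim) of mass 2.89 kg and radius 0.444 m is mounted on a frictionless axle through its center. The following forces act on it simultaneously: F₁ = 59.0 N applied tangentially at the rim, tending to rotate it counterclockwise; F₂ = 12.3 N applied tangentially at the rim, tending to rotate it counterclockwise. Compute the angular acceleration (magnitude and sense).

α ≈ 55.6 rad/s², counterclockwise

I = MR² = (2.89)(0.444)² = 0.5697 kg·m².
Taking counterclockwise as positive: τ₁ = +(59.0)(0.444) = +26.20 N·m; τ₂ = +(12.3)(0.444) = +5.461 N·m.
Net torque τ = 31.66 N·m.
α = τ/I = 31.66/0.5697 = 55.57 rad/s².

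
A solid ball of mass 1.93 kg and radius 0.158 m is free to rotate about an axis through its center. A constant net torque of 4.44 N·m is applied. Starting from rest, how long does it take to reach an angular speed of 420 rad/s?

t ≈ 1.82 s

I = (2/5)MR² = (2/5)(1.93)(0.158)² = 0.01927 kg·m².
α = τ/I = 4.44/0.01927 = 230.4 rad/s².
ω = αt ⇒ t = ω/α = 420/230.4 = 1.823 s.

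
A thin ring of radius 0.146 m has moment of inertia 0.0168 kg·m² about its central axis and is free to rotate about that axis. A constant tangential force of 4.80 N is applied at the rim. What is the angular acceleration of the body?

α ≈ 41.7 rad/s²

τ = F R = (4.80)(0.146) = 0.7008 N·m.
Newton's second law for rotation, τ = Iα, gives α = τ/I = 0.7008/0.01680 = 41.71 rad/s².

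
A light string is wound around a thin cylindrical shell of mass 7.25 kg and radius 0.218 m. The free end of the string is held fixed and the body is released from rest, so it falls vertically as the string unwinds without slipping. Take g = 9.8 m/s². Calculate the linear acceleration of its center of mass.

a ≈ 4.90 m/s²

Translation: Mg − T = Ma. Rotation about the center: TR = Iα with I = MR².
With a = αR: T = (I/R²)a = M a, so Mg = (1 + 1.000)Ma.
a = g/(1 + 1.000) = 9.8/2.000 = 4.900 m/s².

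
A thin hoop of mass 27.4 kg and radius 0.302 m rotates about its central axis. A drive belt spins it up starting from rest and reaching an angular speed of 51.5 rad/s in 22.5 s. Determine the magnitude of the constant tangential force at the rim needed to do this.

F ≈ 18.9 N

I = MR² = (27.4)(0.302)² = 2.499 kg·m².
α = Δω/Δt = (51.5 − 0)/22.5 = 2.289 rad/s².
The required torque is τ = Iα = (2.499)(2.289) = 5.720 N·m.
A tangential force at the rim gives τ = FR, so F = τ/R = 5.720/0.302 = 18.94 N.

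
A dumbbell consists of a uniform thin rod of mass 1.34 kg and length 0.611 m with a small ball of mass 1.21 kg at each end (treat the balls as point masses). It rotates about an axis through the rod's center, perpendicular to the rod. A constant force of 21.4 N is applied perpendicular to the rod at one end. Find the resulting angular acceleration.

α ≈ 24.4 rad/s²

I_rod = (1/12)ML² = (1/12)(1.34)(0.611)² = 0.04169 kg·m².
I_balls = 2·m·(L/2)² = 2(1.21)(0.3055)² = 0.2259 kg·m².
Total I = 0.2675 kg·m².
τ = F·(L/2) = (21.4)(0.305) = 6.538 N·m.
α = τ/I = 6.538/0.2675 = 24.44 rad/s².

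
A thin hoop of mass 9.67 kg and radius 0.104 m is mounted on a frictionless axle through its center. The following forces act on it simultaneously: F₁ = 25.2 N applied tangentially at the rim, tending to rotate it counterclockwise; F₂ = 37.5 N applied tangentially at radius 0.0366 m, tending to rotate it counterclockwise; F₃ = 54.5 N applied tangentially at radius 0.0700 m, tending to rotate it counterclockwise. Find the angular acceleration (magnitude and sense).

I = MR² = (9.67)(0.104)² = 0.1046 kg·m².
Taking counterclockwise as positive: τ₁ = +(25.2)(0.104) = +2.621 N·m; τ₂ = +(37.5)(0.0366) = +1.373 N·m; τ₃ = +(54.5)(0.0700) = +3.815 N·m.
Net torque τ = 7.808 N·m.
α = τ/I = 7.808/0.1046 = 74.66 rad/s².

α ≈ 74.7 rad/s², counterclockwise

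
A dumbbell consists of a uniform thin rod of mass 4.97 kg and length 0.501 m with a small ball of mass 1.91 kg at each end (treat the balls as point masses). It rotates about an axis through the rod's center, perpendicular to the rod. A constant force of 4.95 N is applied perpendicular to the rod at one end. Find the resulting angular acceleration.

I_rod = (1/12)ML² = (1/12)(4.97)(0.501)² = 0.1040 kg·m².
I_balls = 2·m·(L/2)² = 2(1.91)(0.2505)² = 0.2397 kg·m².
Total I = 0.3437 kg·m².
τ = F·(L/2) = (4.95)(0.251) = 1.240 N·m.
α = τ/I = 1.240/0.3437 = 3.608 rad/s².

α ≈ 3.61 rad/s²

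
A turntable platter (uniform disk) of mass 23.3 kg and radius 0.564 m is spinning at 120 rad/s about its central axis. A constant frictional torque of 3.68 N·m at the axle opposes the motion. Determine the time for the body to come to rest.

I = ½MR² = (1/2)(23.3)(0.564)² = 3.706 kg·m².
The net torque has magnitude 3.68 N·m, opposing ω.
|α| = τ/I = 3.680/3.706 = 0.9930 rad/s² (deceleration).
0 = ω₀ − |α|t ⇒ t = ω₀/|α| = 120/0.9930 = 120.8 s.

t ≈ 121 s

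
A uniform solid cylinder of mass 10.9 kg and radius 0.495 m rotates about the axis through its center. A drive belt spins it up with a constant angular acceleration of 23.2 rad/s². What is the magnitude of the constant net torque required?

τ ≈ 31.0 N·m

I = ½MR² = (1/2)(10.9)(0.495)² = 1.335 kg·m².
τ = Iα = (1.335)(23.20) = 30.98 N·m.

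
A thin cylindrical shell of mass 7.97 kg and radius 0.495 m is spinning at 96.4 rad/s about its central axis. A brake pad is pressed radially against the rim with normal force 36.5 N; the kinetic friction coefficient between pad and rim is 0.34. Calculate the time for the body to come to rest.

I = MR² = (7.97)(0.495)² = 1.953 kg·m².
Friction force f = μN = (0.34)(36.5) = 12.41 N at the rim; torque magnitude τ = fR = 6.143 N·m, opposing ω.
|α| = τ/I = 6.143/1.953 = 3.146 rad/s² (deceleration).
0 = ω₀ − |α|t ⇒ t = ω₀/|α| = 96.4/3.146 = 30.65 s.

t ≈ 30.6 s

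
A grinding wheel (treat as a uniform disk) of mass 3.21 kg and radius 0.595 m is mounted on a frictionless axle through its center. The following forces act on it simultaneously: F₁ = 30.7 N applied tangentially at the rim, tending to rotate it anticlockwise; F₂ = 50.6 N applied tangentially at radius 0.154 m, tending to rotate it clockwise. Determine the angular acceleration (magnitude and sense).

I = ½MR² = (1/2)(3.21)(0.595)² = 0.5682 kg·m².
Taking anticlockwise as positive: τ₁ = +(30.7)(0.595) = +18.27 N·m; τ₂ = −(50.6)(0.154) = −7.792 N·m.
Net torque τ = 10.47 N·m.
α = τ/I = 10.47/0.5682 = 18.43 rad/s².

α ≈ 18.4 rad/s², anticlockwise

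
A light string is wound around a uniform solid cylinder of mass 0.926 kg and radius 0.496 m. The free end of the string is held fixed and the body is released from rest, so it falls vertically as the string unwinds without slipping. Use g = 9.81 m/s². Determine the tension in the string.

T ≈ 3.03 N

Translation: Mg − T = Ma. Rotation about the center: TR = Iα with I = ½MR².
With a = αR: T = (I/R²)a = (1/2)M a, so Mg = (1 + 0.5000)Ma.
a = g/(1 + 0.5000) = 9.81/1.500 = 6.540 m/s².
T = 0.5000·M·a = (0.5000)(0.926)(6.540) = 3.028 N.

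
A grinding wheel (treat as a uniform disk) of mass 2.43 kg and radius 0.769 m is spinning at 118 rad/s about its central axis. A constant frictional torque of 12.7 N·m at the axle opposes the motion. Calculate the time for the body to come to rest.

t ≈ 6.68 s

I = ½MR² = (1/2)(2.43)(0.769)² = 0.7185 kg·m².
The net torque has magnitude 12.7 N·m, opposing ω.
|α| = τ/I = 12.70/0.7185 = 17.68 rad/s² (deceleration).
0 = ω₀ − |α|t ⇒ t = ω₀/|α| = 118/17.68 = 6.676 s.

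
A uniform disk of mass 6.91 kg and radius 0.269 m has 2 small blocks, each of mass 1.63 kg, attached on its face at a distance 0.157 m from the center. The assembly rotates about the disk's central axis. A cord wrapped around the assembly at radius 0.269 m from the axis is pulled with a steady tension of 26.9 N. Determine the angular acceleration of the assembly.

I_disk = ½MR² = ½(6.91)(0.269)² = 0.2500 kg·m².
I_blocks = 2·m·r² = 2(1.63)(0.157)² = 0.08036 kg·m².
Total I = 0.3304 kg·m².
τ = F r = (26.9)(0.269) = 7.236 N·m.
α = τ/I = 7.236/0.3304 = 21.90 rad/s².

α ≈ 21.9 rad/s²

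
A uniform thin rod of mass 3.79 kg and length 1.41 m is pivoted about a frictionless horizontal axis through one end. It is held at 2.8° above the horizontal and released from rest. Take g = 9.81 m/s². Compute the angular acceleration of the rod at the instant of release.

About the pivot, I = (1/3)ML² = (1/3)(3.79)(1.41)² = 2.512 kg·m².
The weight acts at the center, a distance L/2 = 0.7050 m from the pivot; τ = Mg(L/2) cos 2.8° = 26.18 N·m.
α = τ/I = 26.18/2.512 = 10.42 rad/s².

α ≈ 10.4 rad/s²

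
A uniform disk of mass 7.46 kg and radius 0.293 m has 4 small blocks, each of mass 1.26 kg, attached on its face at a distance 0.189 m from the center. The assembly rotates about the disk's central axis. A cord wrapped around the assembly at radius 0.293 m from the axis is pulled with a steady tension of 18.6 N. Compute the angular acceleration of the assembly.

I_disk = ½MR² = ½(7.46)(0.293)² = 0.3202 kg·m².
I_blocks = 4·m·r² = 4(1.26)(0.189)² = 0.1800 kg·m².
Total I = 0.5003 kg·m².
τ = F r = (18.6)(0.293) = 5.450 N·m.
α = τ/I = 5.450/0.5003 = 10.89 rad/s².

α ≈ 10.9 rad/s²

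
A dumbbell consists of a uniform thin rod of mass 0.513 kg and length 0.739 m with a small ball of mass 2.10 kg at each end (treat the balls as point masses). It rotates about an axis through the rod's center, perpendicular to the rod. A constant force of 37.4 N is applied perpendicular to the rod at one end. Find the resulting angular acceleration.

α ≈ 23.2 rad/s²

I_rod = (1/12)ML² = (1/12)(0.513)(0.739)² = 0.02335 kg·m².
I_balls = 2·m·(L/2)² = 2(2.10)(0.3695)² = 0.5734 kg·m².
Total I = 0.5968 kg·m².
τ = F·(L/2) = (37.4)(0.369) = 13.82 N·m.
α = τ/I = 13.82/0.5968 = 23.16 rad/s².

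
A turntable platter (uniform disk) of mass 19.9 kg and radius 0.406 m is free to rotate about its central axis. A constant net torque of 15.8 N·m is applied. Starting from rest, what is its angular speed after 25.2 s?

ω ≈ 243 rad/s

I = ½MR² = (1/2)(19.9)(0.406)² = 1.640 kg·m².
α = τ/I = 15.8/1.640 = 9.633 rad/s².
ω = ω₀ + αt = 0 + (9.633)(25.2) = 242.8 rad/s.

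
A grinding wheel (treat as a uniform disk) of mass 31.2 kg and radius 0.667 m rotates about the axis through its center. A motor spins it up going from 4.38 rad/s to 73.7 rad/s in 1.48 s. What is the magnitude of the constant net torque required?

τ ≈ 325 N·m

I = ½MR² = (1/2)(31.2)(0.667)² = 6.940 kg·m².
α = Δω/Δt = (73.7 − 4.38)/1.48 = 46.84 rad/s².
τ = Iα = (6.940)(46.84) = 325.1 N·m.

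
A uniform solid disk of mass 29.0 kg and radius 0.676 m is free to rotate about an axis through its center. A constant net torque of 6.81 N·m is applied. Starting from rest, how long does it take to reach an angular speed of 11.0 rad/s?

I = ½MR² = (1/2)(29.0)(0.676)² = 6.626 kg·m².
α = τ/I = 6.81/6.626 = 1.028 rad/s².
ω = αt ⇒ t = ω/α = 11.0/1.028 = 10.70 s.

t ≈ 10.7 s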